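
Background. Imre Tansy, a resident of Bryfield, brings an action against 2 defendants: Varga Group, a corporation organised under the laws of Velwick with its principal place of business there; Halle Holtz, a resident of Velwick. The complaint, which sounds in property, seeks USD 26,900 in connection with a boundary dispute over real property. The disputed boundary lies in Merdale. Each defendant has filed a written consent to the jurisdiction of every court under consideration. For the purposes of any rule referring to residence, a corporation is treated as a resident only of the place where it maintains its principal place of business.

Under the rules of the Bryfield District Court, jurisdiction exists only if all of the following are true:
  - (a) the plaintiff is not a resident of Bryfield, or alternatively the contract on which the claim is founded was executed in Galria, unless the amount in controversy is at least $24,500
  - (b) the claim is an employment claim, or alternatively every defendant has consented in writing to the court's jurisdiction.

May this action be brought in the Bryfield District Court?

Yes

The Bryfield District Court:
  (a) The plaintiff resides in Bryfield; no contract (and hence no place of execution) is alleged — every alternative fails. But the amount in controversy is USD 26,900, which meets the USD 24,500 floor, and the 'unless' clause therefore excuses the requirement. Satisfied.
  (b) Every defendant has filed written consent, which satisfies one of the alternatives. Met.
  → Every requirement is satisfied — jurisdiction.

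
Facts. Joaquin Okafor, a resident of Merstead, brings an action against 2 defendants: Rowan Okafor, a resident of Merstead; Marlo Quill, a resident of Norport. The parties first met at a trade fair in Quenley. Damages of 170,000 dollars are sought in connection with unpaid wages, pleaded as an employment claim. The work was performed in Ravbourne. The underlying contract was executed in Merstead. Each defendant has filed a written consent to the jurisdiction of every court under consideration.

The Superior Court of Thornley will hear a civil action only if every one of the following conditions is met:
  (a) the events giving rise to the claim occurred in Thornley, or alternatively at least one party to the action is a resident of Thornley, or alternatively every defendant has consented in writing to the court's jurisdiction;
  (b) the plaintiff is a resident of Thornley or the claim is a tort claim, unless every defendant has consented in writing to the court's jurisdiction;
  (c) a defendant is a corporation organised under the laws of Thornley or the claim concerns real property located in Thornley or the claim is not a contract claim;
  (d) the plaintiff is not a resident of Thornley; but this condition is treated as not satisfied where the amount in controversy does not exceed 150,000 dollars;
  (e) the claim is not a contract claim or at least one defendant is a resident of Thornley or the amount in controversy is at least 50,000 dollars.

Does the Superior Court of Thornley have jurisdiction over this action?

Yes

The Superior Court of Thornley:
  (a) Every defendant has filed written consent, so one alternative holds. Satisfied.
  (b) The plaintiff resides in Merstead, not Thornley; the claim is an employment claim, not a tort claim — none of the alternatives is met. But every defendant has filed written consent, and the 'unless' clause therefore excuses the requirement. Met.
  (c) The claim is an employment claim, not a contract claim, so one alternative holds. Condition met.
  (d) The plaintiff resides in Merstead, which is not Thornley. The exception is not triggered, since the amount in controversy is $170,000, above the USD 150,000 ceiling. Satisfied.
  (e) The claim is an employment claim, not a contract claim, so this disjunct is met. Condition met.
  → Every requirement is satisfied — jurisdiction.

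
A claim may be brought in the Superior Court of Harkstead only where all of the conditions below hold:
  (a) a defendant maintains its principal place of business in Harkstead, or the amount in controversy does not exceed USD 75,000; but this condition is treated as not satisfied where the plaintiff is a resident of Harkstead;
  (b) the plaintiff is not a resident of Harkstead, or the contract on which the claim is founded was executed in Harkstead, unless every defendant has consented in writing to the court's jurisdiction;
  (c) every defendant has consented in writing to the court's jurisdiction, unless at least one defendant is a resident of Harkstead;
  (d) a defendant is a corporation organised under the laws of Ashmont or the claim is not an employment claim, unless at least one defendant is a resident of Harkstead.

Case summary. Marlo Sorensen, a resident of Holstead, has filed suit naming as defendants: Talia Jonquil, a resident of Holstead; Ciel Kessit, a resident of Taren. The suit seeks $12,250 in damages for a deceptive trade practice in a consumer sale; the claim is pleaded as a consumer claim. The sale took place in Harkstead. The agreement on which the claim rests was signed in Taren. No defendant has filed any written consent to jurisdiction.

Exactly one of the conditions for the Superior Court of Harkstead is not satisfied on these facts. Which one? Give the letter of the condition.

(c)

The Superior Court of Harkstead:
  (a) The amount in controversy is USD 12,250, within the $75,000 ceiling, so this disjunct is met. The carve-out does not apply: the plaintiff resides in Holstead, not Harkstead. Satisfied.
  (b) The plaintiff resides in Holstead, which is not Harkstead, so one alternative holds. Condition met.
  (c) No such written consent has been filed. The proviso offers no rescue either, since no defendant resides in Harkstead (they reside in Holstead, Taren). Condition not met.
  (d) The claim is a consumer claim, not an employment claim — that alternative is enough. Satisfied.
Only condition (c) fails.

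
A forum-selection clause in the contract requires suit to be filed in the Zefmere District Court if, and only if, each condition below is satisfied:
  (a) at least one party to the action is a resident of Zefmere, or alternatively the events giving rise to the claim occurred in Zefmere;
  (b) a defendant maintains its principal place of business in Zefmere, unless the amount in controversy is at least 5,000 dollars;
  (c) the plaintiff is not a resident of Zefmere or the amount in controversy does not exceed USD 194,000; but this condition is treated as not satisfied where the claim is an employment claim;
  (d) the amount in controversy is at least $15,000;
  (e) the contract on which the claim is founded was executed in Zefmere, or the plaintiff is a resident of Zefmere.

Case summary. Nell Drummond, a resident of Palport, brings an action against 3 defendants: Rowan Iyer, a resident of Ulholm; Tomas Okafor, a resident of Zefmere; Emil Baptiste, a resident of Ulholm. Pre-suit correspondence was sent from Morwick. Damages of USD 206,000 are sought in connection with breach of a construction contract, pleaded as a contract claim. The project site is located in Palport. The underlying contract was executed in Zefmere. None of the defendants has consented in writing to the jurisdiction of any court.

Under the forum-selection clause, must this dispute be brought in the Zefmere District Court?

Yes

The Zefmere District Court:
  (a) Tomas Okafor resides in Zefmere, so one alternative holds. Met.
  (b) No defendant is a corporation. The proviso rescues it, though: the amount in controversy is 206,000 dollars, which meets the $5,000 floor. Condition met.
  (c) The plaintiff resides in Palport, which is not Zefmere, so this disjunct is met. The carve-out does not apply: the claim is a contract claim, not an employment claim. Satisfied.
  (d) The amount in controversy is USD 206,000, which meets the USD 15,000 floor. Satisfied.
  (e) The contract was executed in Zefmere, so this disjunct is met. Condition met.
  → The clause applies.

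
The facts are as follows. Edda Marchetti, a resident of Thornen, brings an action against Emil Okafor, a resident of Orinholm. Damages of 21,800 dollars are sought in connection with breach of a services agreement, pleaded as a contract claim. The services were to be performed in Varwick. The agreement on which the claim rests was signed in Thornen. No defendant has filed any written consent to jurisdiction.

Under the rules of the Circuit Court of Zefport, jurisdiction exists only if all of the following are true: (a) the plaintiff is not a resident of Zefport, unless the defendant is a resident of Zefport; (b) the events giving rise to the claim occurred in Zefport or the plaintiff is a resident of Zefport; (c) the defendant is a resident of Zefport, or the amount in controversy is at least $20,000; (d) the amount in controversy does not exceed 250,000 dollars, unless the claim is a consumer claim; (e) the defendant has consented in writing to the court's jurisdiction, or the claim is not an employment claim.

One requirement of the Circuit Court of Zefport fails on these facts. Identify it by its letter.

The Circuit Court of Zefport:
  (a) The plaintiff resides in Thornen, which is not Zefport. Satisfied.
  (b) The operative events occurred in Varwick, not Zefport; the plaintiff resides in Thornen, not Zefport — none of the alternatives is met. Fails.
  (c) The amount in controversy is USD 21,800, which meets the 20,000 dollars floor — that alternative is enough. Met.
  (d) The amount in controversy is USD 21,800, within the $250,000 ceiling. Met.
  (e) The claim is a contract claim, not an employment claim, so one alternative holds. Satisfied.
Only condition (b) fails.

(b)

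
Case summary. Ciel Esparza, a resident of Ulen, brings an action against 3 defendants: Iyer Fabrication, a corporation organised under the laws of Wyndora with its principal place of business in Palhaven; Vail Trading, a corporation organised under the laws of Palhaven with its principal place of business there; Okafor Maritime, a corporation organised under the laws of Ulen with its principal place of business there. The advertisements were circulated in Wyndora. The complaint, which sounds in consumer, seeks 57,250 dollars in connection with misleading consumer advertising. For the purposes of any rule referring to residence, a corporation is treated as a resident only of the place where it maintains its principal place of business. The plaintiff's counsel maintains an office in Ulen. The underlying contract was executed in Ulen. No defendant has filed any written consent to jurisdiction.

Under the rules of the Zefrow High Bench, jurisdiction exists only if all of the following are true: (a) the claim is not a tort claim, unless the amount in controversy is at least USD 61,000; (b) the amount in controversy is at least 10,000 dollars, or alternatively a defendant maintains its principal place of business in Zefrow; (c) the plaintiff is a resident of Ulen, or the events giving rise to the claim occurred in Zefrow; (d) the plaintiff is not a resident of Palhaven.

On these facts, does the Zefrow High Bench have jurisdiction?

Yes

The Zefrow High Bench:
  (a) The claim is a consumer claim, not a tort claim. Satisfied.
  (b) The amount in controversy is $57,250, which meets the 10,000 dollars floor, so this disjunct is met. Met.
  (c) The plaintiff resides in Ulen, so one alternative holds. Met.
  (d) The plaintiff resides in Ulen, which is not Palhaven. Met.
  → Every requirement is satisfied — jurisdiction.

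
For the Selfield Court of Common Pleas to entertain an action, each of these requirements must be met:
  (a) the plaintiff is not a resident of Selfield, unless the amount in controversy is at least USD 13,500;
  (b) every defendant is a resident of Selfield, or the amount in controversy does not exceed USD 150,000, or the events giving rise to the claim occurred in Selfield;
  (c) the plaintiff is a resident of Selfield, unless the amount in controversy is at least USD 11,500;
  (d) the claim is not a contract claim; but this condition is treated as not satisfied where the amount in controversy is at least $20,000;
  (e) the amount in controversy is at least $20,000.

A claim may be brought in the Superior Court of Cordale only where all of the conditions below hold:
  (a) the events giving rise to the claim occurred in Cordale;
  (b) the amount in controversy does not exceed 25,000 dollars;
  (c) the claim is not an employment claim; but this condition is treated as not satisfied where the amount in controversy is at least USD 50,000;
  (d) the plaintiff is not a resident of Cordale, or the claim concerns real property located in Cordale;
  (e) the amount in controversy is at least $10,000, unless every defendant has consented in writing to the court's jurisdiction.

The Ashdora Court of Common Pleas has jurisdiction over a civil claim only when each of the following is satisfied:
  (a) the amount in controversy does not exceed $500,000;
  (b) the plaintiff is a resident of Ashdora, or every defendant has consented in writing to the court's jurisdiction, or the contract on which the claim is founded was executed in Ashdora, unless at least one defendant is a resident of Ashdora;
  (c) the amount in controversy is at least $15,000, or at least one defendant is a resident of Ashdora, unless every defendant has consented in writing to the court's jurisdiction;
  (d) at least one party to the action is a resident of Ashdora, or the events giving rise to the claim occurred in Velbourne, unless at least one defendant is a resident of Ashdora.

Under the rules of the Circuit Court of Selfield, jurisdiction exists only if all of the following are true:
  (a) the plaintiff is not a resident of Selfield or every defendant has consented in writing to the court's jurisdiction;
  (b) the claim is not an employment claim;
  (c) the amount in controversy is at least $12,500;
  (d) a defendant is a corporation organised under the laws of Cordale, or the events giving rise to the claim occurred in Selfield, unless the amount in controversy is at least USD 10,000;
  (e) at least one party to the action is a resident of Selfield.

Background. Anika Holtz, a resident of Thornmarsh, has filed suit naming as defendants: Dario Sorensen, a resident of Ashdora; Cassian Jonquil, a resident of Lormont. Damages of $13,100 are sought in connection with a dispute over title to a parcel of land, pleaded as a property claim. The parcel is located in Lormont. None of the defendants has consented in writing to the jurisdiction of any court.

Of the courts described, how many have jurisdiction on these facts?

The Selfield Court of Common Pleas:
  (a) The plaintiff resides in Thornmarsh, which is not Selfield. Met.
  (b) The amount in controversy is 13,100 dollars, within the 150,000 dollars ceiling, so one alternative holds. Satisfied.
  (c) The plaintiff resides in Thornmarsh, not Selfield. However, the amount in controversy is 13,100 dollars, which meets the 11,500 dollars floor, so the 'unless' proviso supplies this condition. Condition met.
  (d) The claim is a property claim, not a contract claim. And the carve-out is inapplicable — the amount in controversy is USD 13,100, below the USD 20,000 floor. Met.
  (e) The amount in controversy is USD 13,100, below the $20,000 floor. Condition not met.
  → Not every requirement is met — no jurisdiction.
The Superior Court of Cordale:
  (a) The operative events occurred in Lormont, not Cordale. Condition not met.
  (b) The amount in controversy is 13,100 dollars, within the 25,000 dollars ceiling. Condition met.
  (c) The claim is a property claim, not an employment claim. The exception is not triggered, since the amount in controversy is $13,100, below the $50,000 floor. Condition met.
  (d) The plaintiff resides in Thornmarsh, which is not Cordale, so one alternative holds. Met.
  (e) The amount in controversy is USD 13,100, which meets the USD 10,000 floor. Met.
  → The court lacks jurisdiction.
The Ashdora Court of Common Pleas:
  (a) The amount in controversy is USD 13,100, within the 500,000 dollars ceiling. Met.
  (b) The plaintiff resides in Thornmarsh, not Ashdora; no such written consent has been filed; no contract (and hence no place of execution) is alleged — every alternative fails. However, Dario Sorensen resides in Ashdora, so the 'unless' proviso supplies this condition. Satisfied.
  (c) Dario Sorensen resides in Ashdora, which satisfies one of the alternatives. Condition met.
  (d) Dario Sorensen resides in Ashdora — that alternative is enough. Condition met.
  → All conditions met; jurisdiction exists.
The Circuit Court of Selfield:
  (a) The plaintiff resides in Thornmarsh, which is not Selfield, so one alternative holds. Condition met.
  (b) The claim is a property claim, not an employment claim. Condition met.
  (c) The amount in controversy is USD 13,100, which meets the USD 12,500 floor. Met.
  (d) No defendant is a corporation; the operative events occurred in Lormont, not Selfield — every alternative fails. The proviso rescues it, though: the amount in controversy is $13,100, which meets the 10,000 dollars floor. Satisfied.
  (e) No party resides in Selfield. Condition not met.
  → No jurisdiction.
Courts with jurisdiction: the Ashdora Court of Common Pleas — 1 in total.

1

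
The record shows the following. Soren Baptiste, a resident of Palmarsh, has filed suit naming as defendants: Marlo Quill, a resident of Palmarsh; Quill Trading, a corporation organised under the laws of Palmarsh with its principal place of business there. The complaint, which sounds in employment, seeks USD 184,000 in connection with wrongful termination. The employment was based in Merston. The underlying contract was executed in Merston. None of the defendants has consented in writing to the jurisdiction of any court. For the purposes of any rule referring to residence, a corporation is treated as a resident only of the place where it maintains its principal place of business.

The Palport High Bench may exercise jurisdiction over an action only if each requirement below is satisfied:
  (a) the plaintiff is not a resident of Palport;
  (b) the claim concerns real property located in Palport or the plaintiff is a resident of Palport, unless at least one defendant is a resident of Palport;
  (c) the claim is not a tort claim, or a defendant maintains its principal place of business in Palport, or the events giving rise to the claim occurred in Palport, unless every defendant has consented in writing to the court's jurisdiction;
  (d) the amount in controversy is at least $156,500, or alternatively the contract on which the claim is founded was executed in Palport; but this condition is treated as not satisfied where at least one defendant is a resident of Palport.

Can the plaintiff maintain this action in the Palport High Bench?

The Palport High Bench:
  (a) The plaintiff resides in Palmarsh, which is not Palport. Satisfied.
  (b) The claim does not concern real property; the plaintiff resides in Palmarsh, not Palport — every alternative fails. Nor does the 'unless' clause help: no defendant resides in Palport (they reside in Palmarsh, Palmarsh). Not met.
  (c) The claim is an employment claim, not a tort claim, so this disjunct is met. Satisfied.
  (d) The amount in controversy is $184,000, which meets the 156,500 dollars floor, so this disjunct is met. The carve-out does not apply: no defendant resides in Palport (they reside in Palmarsh, Palmarsh). Condition met.
  → No jurisdiction.

No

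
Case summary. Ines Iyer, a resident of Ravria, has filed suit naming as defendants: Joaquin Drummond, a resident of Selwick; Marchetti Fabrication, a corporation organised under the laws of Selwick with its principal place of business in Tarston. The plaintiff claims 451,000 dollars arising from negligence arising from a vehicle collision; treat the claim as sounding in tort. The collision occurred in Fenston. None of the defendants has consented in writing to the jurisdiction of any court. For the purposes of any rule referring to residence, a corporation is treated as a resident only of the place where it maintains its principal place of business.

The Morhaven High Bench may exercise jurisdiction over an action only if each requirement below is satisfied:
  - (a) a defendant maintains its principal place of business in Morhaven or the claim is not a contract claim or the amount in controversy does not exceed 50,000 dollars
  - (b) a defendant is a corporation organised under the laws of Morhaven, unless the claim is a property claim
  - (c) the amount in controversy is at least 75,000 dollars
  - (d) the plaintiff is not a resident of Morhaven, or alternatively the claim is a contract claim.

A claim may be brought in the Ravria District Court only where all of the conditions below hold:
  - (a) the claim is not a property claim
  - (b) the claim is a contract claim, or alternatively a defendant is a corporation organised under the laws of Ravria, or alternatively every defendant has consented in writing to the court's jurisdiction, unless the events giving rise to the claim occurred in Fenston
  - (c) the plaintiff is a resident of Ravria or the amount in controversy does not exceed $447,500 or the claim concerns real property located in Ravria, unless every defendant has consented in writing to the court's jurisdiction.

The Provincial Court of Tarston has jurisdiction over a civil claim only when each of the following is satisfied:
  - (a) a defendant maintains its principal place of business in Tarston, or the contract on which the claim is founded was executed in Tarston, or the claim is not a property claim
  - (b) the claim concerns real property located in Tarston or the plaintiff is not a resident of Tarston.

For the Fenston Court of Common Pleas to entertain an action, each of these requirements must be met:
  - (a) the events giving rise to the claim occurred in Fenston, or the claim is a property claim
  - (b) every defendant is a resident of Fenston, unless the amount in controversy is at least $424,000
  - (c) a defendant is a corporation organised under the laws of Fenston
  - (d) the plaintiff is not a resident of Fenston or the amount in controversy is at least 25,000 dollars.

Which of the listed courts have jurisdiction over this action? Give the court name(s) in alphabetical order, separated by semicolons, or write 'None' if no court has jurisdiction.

the Provincial Court of Tarston; the Ravria District Court

The Morhaven High Bench:
  (a) The claim is a tort claim, not a contract claim — that alternative is enough. Satisfied.
  (b) The corporate defendant(s) are organised in Selwick, not Morhaven. Nor does the 'unless' clause help: the claim is a tort claim, not a property claim. Fails.
  (c) The amount in controversy is $451,000, which meets the 75,000 dollars floor. Condition met.
  (d) The plaintiff resides in Ravria, which is not Morhaven, so one alternative holds. Condition met.
  → Not every requirement is met — no jurisdiction.
The Ravria District Court:
  (a) The claim is a tort claim, not a property claim. Condition met.
  (b) The claim is a tort claim, not a contract claim; the corporate defendant(s) are organised in Selwick, not Ravria; no such written consent has been filed — none of the alternatives is met. But the operative events occurred in Fenston, and the 'unless' clause therefore excuses the requirement. Satisfied.
  (c) The plaintiff resides in Ravria — that alternative is enough. Met.
  → All conditions met; jurisdiction exists.
The Provincial Court of Tarston:
  (a) Marchetti Fabrication has its principal place of business in Tarston — that alternative is enough. Condition met.
  (b) The plaintiff resides in Ravria, which is not Tarston, so one alternative holds. Condition met.
  → Jurisdiction lies.
The Fenston Court of Common Pleas:
  (a) The operative events occurred in Fenston, so this disjunct is met. Condition met.
  (b) The defendants reside as follows — Joaquin Drummond in Selwick, Marchetti Fabrication in Tarston — not all in Fenston. However, the amount in controversy is 451,000 dollars, which meets the $424,000 floor, so the 'unless' proviso supplies this condition. Satisfied.
  (c) The corporate defendant(s) are organised in Selwick, not Fenston. Not satisfied.
  (d) The plaintiff resides in Ravria, which is not Fenston, so this disjunct is met. Satisfied.
  → Not every requirement is met — no jurisdiction.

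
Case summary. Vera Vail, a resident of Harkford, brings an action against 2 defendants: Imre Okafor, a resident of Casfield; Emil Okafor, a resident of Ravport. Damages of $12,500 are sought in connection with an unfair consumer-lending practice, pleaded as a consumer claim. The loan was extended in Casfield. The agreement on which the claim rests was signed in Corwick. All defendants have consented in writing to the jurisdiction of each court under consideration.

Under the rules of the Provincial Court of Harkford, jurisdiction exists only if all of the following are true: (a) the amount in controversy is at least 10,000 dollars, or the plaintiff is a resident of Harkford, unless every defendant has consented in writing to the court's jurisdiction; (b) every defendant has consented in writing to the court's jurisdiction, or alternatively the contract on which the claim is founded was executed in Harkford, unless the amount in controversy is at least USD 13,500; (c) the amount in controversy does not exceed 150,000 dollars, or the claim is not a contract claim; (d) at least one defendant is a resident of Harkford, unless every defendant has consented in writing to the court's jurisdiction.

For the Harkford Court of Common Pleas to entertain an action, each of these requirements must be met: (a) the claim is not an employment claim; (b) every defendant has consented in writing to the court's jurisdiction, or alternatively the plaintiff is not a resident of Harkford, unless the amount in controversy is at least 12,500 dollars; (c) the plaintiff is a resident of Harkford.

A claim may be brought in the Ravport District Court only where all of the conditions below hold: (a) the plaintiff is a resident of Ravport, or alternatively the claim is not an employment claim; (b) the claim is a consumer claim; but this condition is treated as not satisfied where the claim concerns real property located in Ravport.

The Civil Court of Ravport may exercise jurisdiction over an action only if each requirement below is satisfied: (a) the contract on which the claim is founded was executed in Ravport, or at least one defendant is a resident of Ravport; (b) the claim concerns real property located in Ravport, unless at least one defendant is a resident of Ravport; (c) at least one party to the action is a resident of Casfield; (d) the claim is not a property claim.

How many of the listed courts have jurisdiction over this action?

The Provincial Court of Harkford:
  (a) The amount in controversy is USD 12,500, which meets the USD 10,000 floor — that alternative is enough. Condition met.
  (b) Every defendant has filed written consent, which satisfies one of the alternatives. Met.
  (c) The amount in controversy is 12,500 dollars, within the USD 150,000 ceiling — that alternative is enough. Condition met.
  (d) No defendant resides in Harkford (they reside in Casfield, Ravport). However, every defendant has filed written consent, so the 'unless' proviso supplies this condition. Condition met.
  → Every requirement is satisfied — jurisdiction.
The Harkford Court of Common Pleas:
  (a) The claim is a consumer claim, not an employment claim. Met.
  (b) Every defendant has filed written consent, which satisfies one of the alternatives. Met.
  (c) The plaintiff resides in Harkford. Satisfied.
  → Every requirement is satisfied — jurisdiction.
The Ravport District Court:
  (a) The claim is a consumer claim, not an employment claim, so one alternative holds. Condition met.
  (b) The claim is a consumer claim. The carve-out does not apply: the claim does not concern real property. Met.
  → The court has jurisdiction.
The Civil Court of Ravport:
  (a) Emil Okafor resides in Ravport, which satisfies one of the alternatives. Met.
  (b) The claim does not concern real property. However, Emil Okafor resides in Ravport, so the 'unless' proviso supplies this condition. Satisfied.
  (c) Imre Okafor resides in Casfield. Satisfied.
  (d) The claim is a consumer claim, not a property claim. Condition met.
  → The court has jurisdiction.
Courts with jurisdiction: the Provincial Court of Harkford, the Harkford Court of Common Pleas, the Ravport District Court, the Civil Court of Ravport — 4 in total.

4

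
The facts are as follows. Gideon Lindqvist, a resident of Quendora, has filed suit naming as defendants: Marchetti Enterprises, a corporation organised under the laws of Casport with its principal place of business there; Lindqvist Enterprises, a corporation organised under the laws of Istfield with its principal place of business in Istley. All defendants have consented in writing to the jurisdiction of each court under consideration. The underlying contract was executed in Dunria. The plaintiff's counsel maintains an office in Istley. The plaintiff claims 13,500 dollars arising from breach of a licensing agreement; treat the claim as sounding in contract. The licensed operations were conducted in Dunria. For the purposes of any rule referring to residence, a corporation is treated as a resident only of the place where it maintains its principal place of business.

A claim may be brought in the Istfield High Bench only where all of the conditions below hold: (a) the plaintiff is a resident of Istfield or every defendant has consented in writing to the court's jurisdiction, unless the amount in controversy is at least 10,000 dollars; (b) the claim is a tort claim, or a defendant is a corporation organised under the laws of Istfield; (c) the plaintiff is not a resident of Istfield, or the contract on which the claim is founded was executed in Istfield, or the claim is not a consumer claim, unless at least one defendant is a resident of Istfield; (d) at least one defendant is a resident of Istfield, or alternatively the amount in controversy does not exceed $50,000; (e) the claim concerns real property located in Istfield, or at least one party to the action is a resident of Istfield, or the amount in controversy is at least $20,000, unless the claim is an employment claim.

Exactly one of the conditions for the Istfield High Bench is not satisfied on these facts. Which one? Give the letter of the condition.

(e)

The Istfield High Bench:
  (a) Every defendant has filed written consent, so one alternative holds. Condition met.
  (b) Lindqvist Enterprises is organised under the laws of Istfield — that alternative is enough. Satisfied.
  (c) The plaintiff resides in Quendora, which is not Istfield, so one alternative holds. Satisfied.
  (d) The amount in controversy is $13,500, within the USD 50,000 ceiling — that alternative is enough. Met.
  (e) The claim does not concern real property; no party resides in Istfield; the amount in controversy is USD 13,500, below the 20,000 dollars floor — no alternative holds. The proviso offers no rescue either, since the claim is a contract claim, not an employment claim. Not met.
Only condition (e) fails.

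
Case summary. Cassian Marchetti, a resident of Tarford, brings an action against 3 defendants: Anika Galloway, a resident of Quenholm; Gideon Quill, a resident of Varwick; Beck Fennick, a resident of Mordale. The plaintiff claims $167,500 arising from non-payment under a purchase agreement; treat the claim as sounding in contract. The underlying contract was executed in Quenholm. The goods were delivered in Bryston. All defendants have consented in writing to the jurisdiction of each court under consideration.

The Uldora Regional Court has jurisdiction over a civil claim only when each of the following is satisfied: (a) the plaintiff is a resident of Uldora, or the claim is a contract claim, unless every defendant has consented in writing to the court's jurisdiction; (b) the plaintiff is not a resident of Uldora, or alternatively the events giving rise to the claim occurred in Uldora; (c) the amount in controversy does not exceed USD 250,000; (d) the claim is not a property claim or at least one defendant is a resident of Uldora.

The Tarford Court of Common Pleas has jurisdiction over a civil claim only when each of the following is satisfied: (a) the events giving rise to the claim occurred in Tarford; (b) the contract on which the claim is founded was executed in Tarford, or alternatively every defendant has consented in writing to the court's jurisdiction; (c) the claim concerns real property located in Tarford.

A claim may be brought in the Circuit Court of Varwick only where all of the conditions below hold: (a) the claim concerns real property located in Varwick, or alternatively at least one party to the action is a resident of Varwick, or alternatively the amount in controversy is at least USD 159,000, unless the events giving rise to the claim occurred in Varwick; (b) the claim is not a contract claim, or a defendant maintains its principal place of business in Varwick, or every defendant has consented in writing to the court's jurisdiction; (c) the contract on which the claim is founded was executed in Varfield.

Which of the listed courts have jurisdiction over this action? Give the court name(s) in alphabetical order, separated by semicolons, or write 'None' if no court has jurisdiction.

The Uldora Regional Court:
  (a) The claim is a contract claim, which satisfies one of the alternatives. Condition met.
  (b) The plaintiff resides in Tarford, which is not Uldora, which satisfies one of the alternatives. Condition met.
  (c) The amount in controversy is 167,500 dollars, within the $250,000 ceiling. Condition met.
  (d) The claim is a contract claim, not a property claim, so one alternative holds. Met.
  → All conditions met; jurisdiction exists.
The Tarford Court of Common Pleas:
  (a) The operative events occurred in Bryston, not Tarford. Fails.
  (b) Every defendant has filed written consent, so this disjunct is met. Satisfied.
  (c) The claim does not concern real property. Condition not met.
  → The court lacks jurisdiction.
The Circuit Court of Varwick:
  (a) Gideon Quill resides in Varwick, which satisfies one of the alternatives. Satisfied.
  (b) Every defendant has filed written consent — that alternative is enough. Met.
  (c) The contract was executed in Quenholm, not Varfield. Not met.
  → At least one condition fails; no jurisdiction.

the Uldora Regional Court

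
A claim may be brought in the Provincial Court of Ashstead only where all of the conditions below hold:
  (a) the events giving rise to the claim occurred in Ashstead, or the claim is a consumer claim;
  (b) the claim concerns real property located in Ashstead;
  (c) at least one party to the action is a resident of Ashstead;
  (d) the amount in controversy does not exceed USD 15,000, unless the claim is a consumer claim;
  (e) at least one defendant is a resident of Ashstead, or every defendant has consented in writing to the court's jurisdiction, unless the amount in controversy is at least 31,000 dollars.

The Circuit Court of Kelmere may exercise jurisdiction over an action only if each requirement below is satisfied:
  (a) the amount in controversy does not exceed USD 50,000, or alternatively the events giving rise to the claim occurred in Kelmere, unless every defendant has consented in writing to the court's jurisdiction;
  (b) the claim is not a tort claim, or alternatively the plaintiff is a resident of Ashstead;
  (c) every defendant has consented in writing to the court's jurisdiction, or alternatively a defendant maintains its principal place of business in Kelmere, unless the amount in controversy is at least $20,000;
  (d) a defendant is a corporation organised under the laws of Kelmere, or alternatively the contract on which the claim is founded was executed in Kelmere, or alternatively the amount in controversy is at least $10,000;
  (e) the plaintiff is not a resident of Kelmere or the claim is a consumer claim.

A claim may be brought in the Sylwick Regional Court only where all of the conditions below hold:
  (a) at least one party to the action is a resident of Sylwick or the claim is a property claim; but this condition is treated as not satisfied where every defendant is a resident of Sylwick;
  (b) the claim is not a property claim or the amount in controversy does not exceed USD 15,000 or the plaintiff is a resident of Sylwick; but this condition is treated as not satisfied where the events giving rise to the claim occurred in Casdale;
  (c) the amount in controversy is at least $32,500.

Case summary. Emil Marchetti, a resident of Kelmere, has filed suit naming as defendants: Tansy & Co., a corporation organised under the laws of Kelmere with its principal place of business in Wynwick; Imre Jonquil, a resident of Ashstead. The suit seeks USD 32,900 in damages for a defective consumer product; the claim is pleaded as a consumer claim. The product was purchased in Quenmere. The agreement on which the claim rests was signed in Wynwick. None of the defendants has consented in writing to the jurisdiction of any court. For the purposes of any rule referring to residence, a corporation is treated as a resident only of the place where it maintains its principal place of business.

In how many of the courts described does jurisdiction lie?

The Provincial Court of Ashstead:
  (a) The claim is a consumer claim, so one alternative holds. Met.
  (b) The claim does not concern real property. Condition not met.
  (c) Imre Jonquil resides in Ashstead. Met.
  (d) The amount in controversy is $32,900, above the USD 15,000 ceiling. The proviso rescues it, though: the claim is a consumer claim. Condition met.
  (e) Imre Jonquil resides in Ashstead — that alternative is enough. Satisfied.
  → No jurisdiction.
The Circuit Court of Kelmere:
  (a) The amount in controversy is $32,900, within the 50,000 dollars ceiling — that alternative is enough. Satisfied.
  (b) The claim is a consumer claim, not a tort claim, which satisfies one of the alternatives. Condition met.
  (c) No such written consent has been filed; the corporate defendant(s) have their principal place of business in Wynwick, not Kelmere — no alternative holds. The proviso rescues it, though: the amount in controversy is USD 32,900, which meets the $20,000 floor. Condition met.
  (d) Tansy & Co. is organised under the laws of Kelmere, so this disjunct is met. Satisfied.
  (e) The claim is a consumer claim, which satisfies one of the alternatives. Satisfied.
  → Every requirement is satisfied — jurisdiction.
The Sylwick Regional Court:
  (a) No party resides in Sylwick; the claim is a consumer claim, not a property claim — none of the alternatives is met. Condition not met.
  (b) The claim is a consumer claim, not a property claim, so this disjunct is met. The carve-out does not apply: the operative events occurred in Quenmere, not Casdale. Satisfied.
  (c) The amount in controversy is USD 32,900, which meets the $32,500 floor. Met.
  → The court lacks jurisdiction.
Courts with jurisdiction: the Circuit Court of Kelmere — 1 in total.

1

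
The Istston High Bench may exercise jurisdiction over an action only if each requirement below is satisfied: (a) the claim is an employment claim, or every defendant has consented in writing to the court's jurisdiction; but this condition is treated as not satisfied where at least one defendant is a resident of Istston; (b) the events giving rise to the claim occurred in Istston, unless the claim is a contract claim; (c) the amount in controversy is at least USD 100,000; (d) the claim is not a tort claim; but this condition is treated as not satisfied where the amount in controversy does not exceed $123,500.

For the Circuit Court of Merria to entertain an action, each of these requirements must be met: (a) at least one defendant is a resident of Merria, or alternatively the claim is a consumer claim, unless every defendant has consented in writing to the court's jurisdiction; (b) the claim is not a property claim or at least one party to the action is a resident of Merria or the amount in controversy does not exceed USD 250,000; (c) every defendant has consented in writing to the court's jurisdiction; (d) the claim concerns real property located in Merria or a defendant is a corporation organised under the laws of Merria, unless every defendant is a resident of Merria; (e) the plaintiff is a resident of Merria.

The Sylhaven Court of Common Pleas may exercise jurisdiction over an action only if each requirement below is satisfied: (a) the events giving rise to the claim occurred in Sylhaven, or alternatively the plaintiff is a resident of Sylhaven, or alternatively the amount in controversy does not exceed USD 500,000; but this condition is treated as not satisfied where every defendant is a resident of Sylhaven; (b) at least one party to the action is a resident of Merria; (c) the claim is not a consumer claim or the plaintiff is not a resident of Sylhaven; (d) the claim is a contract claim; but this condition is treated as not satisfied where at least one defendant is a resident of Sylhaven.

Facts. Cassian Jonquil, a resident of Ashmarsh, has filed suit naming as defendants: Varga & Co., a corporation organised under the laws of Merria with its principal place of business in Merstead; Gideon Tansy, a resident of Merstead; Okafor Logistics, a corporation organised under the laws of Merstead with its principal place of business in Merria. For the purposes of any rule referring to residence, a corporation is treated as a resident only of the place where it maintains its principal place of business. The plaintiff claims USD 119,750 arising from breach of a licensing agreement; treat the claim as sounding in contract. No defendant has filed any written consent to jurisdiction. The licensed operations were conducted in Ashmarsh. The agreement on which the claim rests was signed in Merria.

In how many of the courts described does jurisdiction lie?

The Istston High Bench:
  (a) The claim is a contract claim, not an employment claim; no such written consent has been filed — every alternative fails. Fails.
  (b) The operative events occurred in Ashmarsh, not Istston. But the claim is a contract claim, and the 'unless' clause therefore excuses the requirement. Satisfied.
  (c) The amount in controversy is 119,750 dollars, which meets the $100,000 floor. Met.
  (d) The claim is a contract claim, not a tort claim. But the amount in controversy is USD 119,750, within the $123,500 ceiling, triggering the carve-out and defeating this condition. Fails.
  → No jurisdiction.
The Circuit Court of Merria:
  (a) Okafor Logistics resides in Merria — that alternative is enough. Condition met.
  (b) The claim is a contract claim, not a property claim, so this disjunct is met. Satisfied.
  (c) No such written consent has been filed. Condition not met.
  (d) Varga & Co. is organised under the laws of Merria — that alternative is enough. Condition met.
  (e) The plaintiff resides in Ashmarsh, not Merria. Not satisfied.
  → The court lacks jurisdiction.
The Sylhaven Court of Common Pleas:
  (a) The amount in controversy is USD 119,750, within the $500,000 ceiling, so one alternative holds. The exception is not triggered, since the defendants reside as follows — Varga & Co. in Merstead, Gideon Tansy in Merstead, Okafor Logistics in Merria — not all in Sylhaven. Met.
  (b) Okafor Logistics resides in Merria. Met.
  (c) The claim is a contract claim, not a consumer claim, which satisfies one of the alternatives. Met.
  (d) The claim is a contract claim. And the carve-out is inapplicable — no defendant resides in Sylhaven (they reside in Merstead, Merstead, Merria). Condition met.
  → All conditions met; jurisdiction exists.
Courts with jurisdiction: the Sylhaven Court of Common Pleas — 1 in total.

1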